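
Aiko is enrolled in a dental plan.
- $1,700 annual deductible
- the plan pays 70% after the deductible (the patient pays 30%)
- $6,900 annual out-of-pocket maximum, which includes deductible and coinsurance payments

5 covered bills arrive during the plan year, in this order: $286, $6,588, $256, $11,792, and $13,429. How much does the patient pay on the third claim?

$76.80

Claim 1 — $286: fully absorbed by the deductible. Patient pays $286; OOP now $286.
Claim 2 — $6,588: $1,414 to deductible, leaving $5,174; coinsurance $5,174 × 30% = $1,552.20. Patient pays $2,966.20; OOP now $3,252.20.
Claim 3 — $256: deductible already satisfied, so patient's share is 30% × $256 = $76.80. Cost to patient: $76.80. OOP to date $3,329.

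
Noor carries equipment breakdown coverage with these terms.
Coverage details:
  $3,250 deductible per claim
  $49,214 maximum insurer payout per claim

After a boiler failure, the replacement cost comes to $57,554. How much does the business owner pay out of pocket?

After the deductible, $57,554 − $3,250 = $54,304 remains.
$54,304 exceeds the $49,214 limit, so the insurer pays the limit: $49,214.
Out of pocket: $57,554 − $49,214 = $8,340.

$8,340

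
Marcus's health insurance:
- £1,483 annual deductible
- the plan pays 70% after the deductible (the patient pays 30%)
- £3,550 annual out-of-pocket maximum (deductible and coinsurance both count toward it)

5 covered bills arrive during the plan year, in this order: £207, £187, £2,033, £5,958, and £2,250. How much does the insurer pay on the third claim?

#1 (£207): entire amount goes to the deductible. Patient owes £207 (running OOP £207). Plan pays £207 − £207 = £0.
#2 (£187): fully absorbed by the deductible. Patient owes £187 (running OOP £394). Insurer: £187 − £187 = £0.
#3 (£2,033): deductible takes £1,089, £944 remains; patient's 30% is £283.20. Patient owes £1,372.20 (running OOP £1,766.20). Plan pays £2,033 − £1,372.20 = £660.80.

£660.80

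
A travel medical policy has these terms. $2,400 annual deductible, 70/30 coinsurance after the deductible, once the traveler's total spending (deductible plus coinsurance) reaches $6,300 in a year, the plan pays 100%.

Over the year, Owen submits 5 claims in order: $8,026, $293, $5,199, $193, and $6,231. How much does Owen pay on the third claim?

Bill 1, $8,026: $2,400 to deductible, leaving $5,626; traveler's 30% is $1,687.80. Cost to traveler: $4,087.80. OOP to date $4,087.80.
Bill 2, $293: deductible met; 30% of $293 = $87.90. Traveler owes $87.90 (running OOP $4,175.70).
Bill 3, $5,199: 30% coinsurance on $5,199 = $1,559.70. Traveler owes $1,559.70 (running OOP $5,735.40).

$1,559.70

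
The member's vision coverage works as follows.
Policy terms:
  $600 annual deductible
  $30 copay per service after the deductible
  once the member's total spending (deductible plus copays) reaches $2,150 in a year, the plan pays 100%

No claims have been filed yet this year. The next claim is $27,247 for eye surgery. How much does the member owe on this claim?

Nothing has been paid toward the $600 deductible, so the first $600 of this charge is applied there.
After the $600 deductible portion, $27,247 − $600 = $26,647 is subject to the copay.
Copay on this service: $30.
So the member owes $600 + $30 = $630 before any cap.
Cumulative spending $0 + $630 = $630 stays under the $2,150 maximum.

$630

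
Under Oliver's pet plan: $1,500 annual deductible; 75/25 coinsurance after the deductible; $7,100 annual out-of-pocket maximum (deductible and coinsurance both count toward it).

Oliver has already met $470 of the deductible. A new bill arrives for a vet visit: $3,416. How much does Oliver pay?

$1,626.50

Deductible still to meet: $1,500 − $470 = $1,030.
After the $1,030 deductible portion, $3,416 − $1,030 = $2,386 is subject to coinsurance.
Owner's 25% share of $2,386 is $596.50.
That puts the owner's cost at $1,030 + $596.50 = $1,626.50 before any cap.
Total out-of-pocket so far would be $470 + $1,626.50 = $2,096.50, below the $7,100 cap — no reduction.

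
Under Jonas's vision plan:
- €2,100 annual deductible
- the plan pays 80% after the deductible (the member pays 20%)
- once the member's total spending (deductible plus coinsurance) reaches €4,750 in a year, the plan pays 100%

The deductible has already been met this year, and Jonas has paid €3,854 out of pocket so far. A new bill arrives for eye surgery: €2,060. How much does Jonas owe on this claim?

The deductible is already satisfied, so the full bill goes to coinsurance.
20% of €2,060 = €412 falls to the member.
Total out-of-pocket so far would be €3,854 + €412 = €4,266, below the €4,750 cap — no reduction.

€412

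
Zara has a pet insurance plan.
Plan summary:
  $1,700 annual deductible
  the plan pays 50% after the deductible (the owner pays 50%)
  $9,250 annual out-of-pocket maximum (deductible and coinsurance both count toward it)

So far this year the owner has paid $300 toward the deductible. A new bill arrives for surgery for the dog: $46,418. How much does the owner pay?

$8,950

$300 of the $1,700 deductible is already met, leaving $1,400.
That leaves $46,418 − $1,400 = $45,018 for coinsurance.
50% of $45,018 = $22,509 falls to the owner.
Owner responsibility before any cap: $1,400 + $22,509 = $23,909.
That would bring total out-of-pocket to $24,209, past the $9,250 cap. The owner is capped at $9,250 − $300 = $8,950 on this claim.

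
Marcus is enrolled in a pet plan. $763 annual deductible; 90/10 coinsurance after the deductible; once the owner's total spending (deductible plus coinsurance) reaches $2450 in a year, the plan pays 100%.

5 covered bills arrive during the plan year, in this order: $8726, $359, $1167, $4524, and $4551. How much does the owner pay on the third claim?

#1 ($8726): $763 finishes the deductible; $7963 goes to coinsurance; coinsurance $7963 × 10% = $796.30. Owner pays $1559.30; OOP now $1559.30.
#2 ($359): deductible met; 10% of $359 = $35.90. Owner pays $35.90; OOP now $1595.20.
#3 ($1167): 10% coinsurance on $1167 = $116.70. Cost to owner: $116.70. OOP to date $1711.90.

$116.70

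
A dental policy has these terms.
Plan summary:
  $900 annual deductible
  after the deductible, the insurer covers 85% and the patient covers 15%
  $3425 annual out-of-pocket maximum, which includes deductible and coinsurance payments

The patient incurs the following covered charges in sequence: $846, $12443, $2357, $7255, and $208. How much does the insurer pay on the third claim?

$2003.45

#1 ($846): all of it applies to the deductible. Patient owes $846 (running OOP $846). Plan pays $846 − $846 = $0.
#2 ($12443): $54 to deductible, leaving $12389; coinsurance $12389 × 15% = $1858.35. Patient owes $1912.35 (running OOP $2758.35). Plan pays $12443 − $1912.35 = $10530.65.
#3 ($2357): deductible met; 15% of $2357 = $353.55. Patient owes $353.55 (running OOP $3111.90). Plan pays $2357 − $353.55 = $2003.45.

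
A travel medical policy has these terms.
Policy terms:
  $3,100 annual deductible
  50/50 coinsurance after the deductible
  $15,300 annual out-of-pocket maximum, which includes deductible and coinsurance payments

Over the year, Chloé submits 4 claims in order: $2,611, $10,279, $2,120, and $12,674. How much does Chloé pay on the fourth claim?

Claim 1 ($2,611): fully absorbed by the deductible. Cost to traveler: $2,611. OOP to date $2,611.
Claim 2 ($10,279): $489 finishes the deductible; $9,790 goes to coinsurance; coinsurance $9,790 × 50% = $4,895. Traveler pays $5,384; OOP now $7,995.
Claim 3 ($2,120): 50% coinsurance on $2,120 = $1,060. Traveler owes $1,060 (running OOP $9,055).
Claim 4 ($12,674): deductible already satisfied, so traveler's share is 50% × $12,674 = $6,337. OOP would hit $15,392 > $15,300, so the cap limits the traveler to $15,300 − $9,055 = $6,245.

$6,245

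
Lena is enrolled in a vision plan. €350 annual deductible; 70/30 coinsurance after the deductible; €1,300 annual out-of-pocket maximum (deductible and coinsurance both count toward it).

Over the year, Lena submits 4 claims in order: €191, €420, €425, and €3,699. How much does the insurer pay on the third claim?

€297.50

Claim 1 (€191): fully absorbed by the deductible. Member owes €191 (running OOP €191). Plan pays €191 − €191 = €0.
Claim 2 (€420): €159 finishes the deductible; €261 goes to coinsurance; 30% of €261 = €78.30. Member pays €237.30; OOP now €428.30. Insurer: €420 − €237.30 = €182.70.
Claim 3 (€425): 30% coinsurance on €425 = €127.50. Cost to member: €127.50. OOP to date €555.80. Insurer: €425 − €127.50 = €297.50.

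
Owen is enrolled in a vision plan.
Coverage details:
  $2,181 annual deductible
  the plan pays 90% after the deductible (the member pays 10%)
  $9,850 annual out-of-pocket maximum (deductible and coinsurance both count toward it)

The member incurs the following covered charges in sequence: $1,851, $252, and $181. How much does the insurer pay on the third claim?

#1 ($1,851): entire amount goes to the deductible. Member pays $1,851; OOP now $1,851. Plan pays $1,851 − $1,851 = $0.
#2 ($252): all of it applies to the deductible. Member owes $252 (running OOP $2,103). Insurer: $252 − $252 = $0.
#3 ($181): $78 to deductible, leaving $103; member's 10% is $10.30. Cost to member: $88.30. OOP to date $2,191.30. Insurer: $181 − $88.30 = $92.70.

$92.70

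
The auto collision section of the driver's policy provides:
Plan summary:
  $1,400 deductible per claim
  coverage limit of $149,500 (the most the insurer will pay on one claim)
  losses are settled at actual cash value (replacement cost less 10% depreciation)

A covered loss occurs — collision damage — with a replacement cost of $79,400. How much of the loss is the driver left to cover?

$9,340

At 10% depreciation, ACV = $79,400 − $7,940 = $71,460.
After the deductible, $71,460 − $1,400 = $70,060 remains.
$70,060 ≤ $149,500, so the limit doesn't bind; insurer pays $70,060.
Driver's share is the uncovered remainder: $79,400 − $70,060 = $9,340.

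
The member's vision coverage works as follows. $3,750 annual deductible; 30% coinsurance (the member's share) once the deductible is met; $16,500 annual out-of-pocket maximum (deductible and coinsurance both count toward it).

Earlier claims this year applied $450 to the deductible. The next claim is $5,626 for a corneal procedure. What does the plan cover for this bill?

$450 of the $3,750 deductible is already met, leaving $3,300.
The remaining $2,326 (= $5,626 − $3,300) moves to coinsurance.
30% of $2,326 = $697.80 falls to the member.
Member responsibility before any cap: $3,300 + $697.80 = $3,997.80.
Cumulative spending $450 + $3,997.80 = $4,447.80 stays under the $16,500 maximum.
The insurer covers the remainder: $5,626 − $3,997.80 = $1,628.20.

$1,628.20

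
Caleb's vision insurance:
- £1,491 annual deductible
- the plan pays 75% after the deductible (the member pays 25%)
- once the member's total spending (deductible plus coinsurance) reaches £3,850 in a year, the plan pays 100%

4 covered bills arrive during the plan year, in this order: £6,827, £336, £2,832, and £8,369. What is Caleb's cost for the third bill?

Bill 1, £6,827: deductible takes £1,491, £5,336 remains; member's 25% is £1,334. Cost to member: £2,825. OOP to date £2,825.
Bill 2, £336: 25% coinsurance on £336 = £84. Member owes £84 (running OOP £2,909).
Bill 3, £2,832: deductible already satisfied, so member's share is 25% × £2,832 = £708. Cost to member: £708. OOP to date £3,617.

£708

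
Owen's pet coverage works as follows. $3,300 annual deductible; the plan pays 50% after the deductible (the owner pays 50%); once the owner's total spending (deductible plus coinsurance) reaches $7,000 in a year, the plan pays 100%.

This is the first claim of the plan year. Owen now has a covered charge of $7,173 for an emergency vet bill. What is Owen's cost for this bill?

Nothing has been paid toward the $3,300 deductible, so the first $3,300 of this charge is applied there.
That leaves $7,173 − $3,300 = $3,873 for coinsurance.
50% of $3,873 = $1,936.50 falls to the owner.
So the owner owes $3,300 + $1,936.50 = $5,236.50 before any cap.
Year-to-date out-of-pocket becomes $0 + $5,236.50 = $5,236.50, still under the $7,000 maximum, so no cap applies.

$5,236.50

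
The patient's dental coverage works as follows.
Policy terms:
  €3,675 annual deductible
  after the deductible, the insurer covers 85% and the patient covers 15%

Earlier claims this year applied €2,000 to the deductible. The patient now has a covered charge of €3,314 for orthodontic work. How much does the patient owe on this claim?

€1,920.85

Deductible still to meet: €3,675 − €2,000 = €1,675.
The remaining €1,639 (= €3,314 − €1,675) moves to coinsurance.
15% of €1,639 = €245.85 falls to the patient.
So the patient owes €1,675 + €245.85 = €1,920.85.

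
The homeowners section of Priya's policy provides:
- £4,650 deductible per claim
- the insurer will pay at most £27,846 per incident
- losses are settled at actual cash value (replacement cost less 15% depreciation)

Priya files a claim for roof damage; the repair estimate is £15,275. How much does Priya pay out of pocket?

£6,941.25

Actual cash value after 15% depreciation: £15,275 × 85% = £12,983.75.
Subtract the deductible: £12,983.75 − £4,650 = £8,333.75.
£8,333.75 is within the £27,846 limit, so the insurer pays £8,333.75.
The homeowner bears the rest of the original loss: £15,275 − £8,333.75 = £6,941.25.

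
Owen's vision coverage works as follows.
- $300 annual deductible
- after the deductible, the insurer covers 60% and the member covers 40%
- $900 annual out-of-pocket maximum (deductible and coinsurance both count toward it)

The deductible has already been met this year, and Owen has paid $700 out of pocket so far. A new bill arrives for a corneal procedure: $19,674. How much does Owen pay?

The deductible is already satisfied, so the full bill goes to coinsurance.
Coinsurance: $19,674 × 40% = $7,869.60.
Adding $7,869.60 to the $700 already spent would give $8,569.60, which exceeds the $900 cap; the member pays just $900 − $700 = $200.

$200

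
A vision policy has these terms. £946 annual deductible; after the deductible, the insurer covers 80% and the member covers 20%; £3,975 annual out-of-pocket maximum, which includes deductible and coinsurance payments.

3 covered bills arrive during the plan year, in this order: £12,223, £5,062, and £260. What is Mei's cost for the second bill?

£773.60

Bill 1, £12,223: deductible takes £946, £11,277 remains; coinsurance £11,277 × 20% = £2,255.40. Member pays £3,201.40; OOP now £3,201.40.
Bill 2, £5,062: deductible met; 20% of £5,062 = £1,012.40. OOP would hit £4,213.80 > £3,975, so the cap limits the member to £3,975 − £3,201.40 = £773.60.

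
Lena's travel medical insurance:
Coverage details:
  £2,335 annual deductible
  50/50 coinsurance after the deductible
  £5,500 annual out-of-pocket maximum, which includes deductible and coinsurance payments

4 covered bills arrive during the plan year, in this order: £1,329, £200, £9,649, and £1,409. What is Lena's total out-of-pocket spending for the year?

£5,500

Bill 1, £1,329: entire amount goes to the deductible. Traveler pays £1,329; OOP now £1,329.
Bill 2, £200: all of it applies to the deductible. Cost to traveler: £200. OOP to date £1,529.
Bill 3, £9,649: deductible takes £806, £8,843 remains; traveler's 50% is £4,421.50. Claim cost before the cap: £806 + £4,421.50 = £5,227.50. OOP would hit £6,756.50 > £5,500, so the cap limits the traveler to £5,500 − £1,529 = £3,971.
Bill 4, £1,409: 50% coinsurance on £1,409 = £704.50. Adding that to £5,500 gives £6,204.50, past the £5,500 cap; traveler pays only £5,500 − £5,500 = £0.
Total paid by the traveler: £1,329 + £200 + £3,971 + £0 = £5,500.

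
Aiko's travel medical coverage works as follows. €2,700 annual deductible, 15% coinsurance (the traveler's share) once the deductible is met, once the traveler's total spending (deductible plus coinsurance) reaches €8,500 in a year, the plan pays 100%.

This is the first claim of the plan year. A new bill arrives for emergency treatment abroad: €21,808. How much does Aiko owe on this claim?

€5,566.20

The full €2,700 deductible is still open; €2,700 of this bill applies to it.
The remaining €19,108 (= €21,808 − €2,700) moves to coinsurance.
Coinsurance: €19,108 × 15% = €2,866.20.
So the traveler owes €2,700 + €2,866.20 = €5,566.20 before any cap.
Year-to-date out-of-pocket becomes €0 + €5,566.20 = €5,566.20, still under the €8,500 maximum, so no cap applies.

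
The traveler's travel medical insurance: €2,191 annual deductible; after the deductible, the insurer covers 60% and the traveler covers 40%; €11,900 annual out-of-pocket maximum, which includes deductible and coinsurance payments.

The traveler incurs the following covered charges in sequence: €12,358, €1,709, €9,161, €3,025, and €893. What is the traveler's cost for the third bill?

Claim 1 — €12,358: deductible takes €2,191, €10,167 remains; 40% of €10,167 = €4,066.80. Cost to traveler: €6,257.80. OOP to date €6,257.80.
Claim 2 — €1,709: 40% coinsurance on €1,709 = €683.60. Traveler owes €683.60 (running OOP €6,941.40).
Claim 3 — €9,161: deductible already satisfied, so traveler's share is 40% × €9,161 = €3,664.40. Traveler owes €3,664.40 (running OOP €10,605.80).

€3,664.40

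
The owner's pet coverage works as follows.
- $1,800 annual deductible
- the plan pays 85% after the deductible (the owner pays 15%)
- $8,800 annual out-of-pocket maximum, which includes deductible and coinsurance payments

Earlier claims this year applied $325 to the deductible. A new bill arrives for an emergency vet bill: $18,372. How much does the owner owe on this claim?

$4,009.55

Remaining deductible: $1,800 − $325 = $1,475.
The remaining $16,897 (= $18,372 − $1,475) moves to coinsurance.
Owner's 15% share of $16,897 is $2,534.55.
So the owner owes $1,475 + $2,534.55 = $4,009.55 before any cap.
Year-to-date out-of-pocket becomes $325 + $4,009.55 = $4,334.55, still under the $8,800 maximum, so no cap applies.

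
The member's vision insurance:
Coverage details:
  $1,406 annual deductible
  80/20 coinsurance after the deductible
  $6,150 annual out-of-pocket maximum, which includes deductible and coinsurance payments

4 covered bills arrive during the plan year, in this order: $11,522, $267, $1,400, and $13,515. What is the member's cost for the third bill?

$280

Claim 1 ($11,522): $1,406 finishes the deductible; $10,116 goes to coinsurance; 20% of $10,116 = $2,023.20. Cost to member: $3,429.20. OOP to date $3,429.20.
Claim 2 ($267): deductible met; 20% of $267 = $53.40. Cost to member: $53.40. OOP to date $3,482.60.
Claim 3 ($1,400): deductible already satisfied, so member's share is 20% × $1,400 = $280. Member owes $280 (running OOP $3,762.60).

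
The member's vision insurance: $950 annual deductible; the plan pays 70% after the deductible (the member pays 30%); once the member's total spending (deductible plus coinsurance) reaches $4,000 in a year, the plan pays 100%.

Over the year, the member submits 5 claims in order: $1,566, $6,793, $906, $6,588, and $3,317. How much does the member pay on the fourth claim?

#1 ($1,566): deductible takes $950, $616 remains; 30% of $616 = $184.80. Cost to member: $1,134.80. OOP to date $1,134.80.
#2 ($6,793): deductible already satisfied, so member's share is 30% × $6,793 = $2,037.90. Member owes $2,037.90 (running OOP $3,172.70).
#3 ($906): deductible already satisfied, so member's share is 30% × $906 = $271.80. Member pays $271.80; OOP now $3,444.50.
#4 ($6,588): deductible already satisfied, so member's share is 30% × $6,588 = $1,976.40. OOP would hit $5,420.90 > $4,000, so the cap limits the member to $4,000 − $3,444.50 = $555.50.

$555.50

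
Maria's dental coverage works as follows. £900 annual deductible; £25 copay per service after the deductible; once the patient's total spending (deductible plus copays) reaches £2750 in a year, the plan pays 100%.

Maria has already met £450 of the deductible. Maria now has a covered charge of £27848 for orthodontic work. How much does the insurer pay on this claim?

£27373

£450 of the £900 deductible is already met, leaving £450.
After the £450 deductible portion, £27848 − £450 = £27398 is subject to the copay.
Copay on this service: £25.
That puts the patient's cost at £450 + £25 = £475 before any cap.
Total out-of-pocket so far would be £450 + £475 = £925, below the £2750 cap — no reduction.
The plan picks up £27848 − £475 = £27373.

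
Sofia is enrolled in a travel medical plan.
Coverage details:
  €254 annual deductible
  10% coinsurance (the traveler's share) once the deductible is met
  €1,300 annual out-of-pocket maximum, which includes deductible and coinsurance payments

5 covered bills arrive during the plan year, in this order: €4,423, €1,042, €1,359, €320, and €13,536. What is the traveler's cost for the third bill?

Claim 1 — €4,423: deductible takes €254, €4,169 remains; 10% of €4,169 = €416.90. Traveler pays €670.90; OOP now €670.90.
Claim 2 — €1,042: 10% coinsurance on €1,042 = €104.20. Traveler owes €104.20 (running OOP €775.10).
Claim 3 — €1,359: 10% coinsurance on €1,359 = €135.90. Traveler pays €135.90; OOP now €911.

€135.90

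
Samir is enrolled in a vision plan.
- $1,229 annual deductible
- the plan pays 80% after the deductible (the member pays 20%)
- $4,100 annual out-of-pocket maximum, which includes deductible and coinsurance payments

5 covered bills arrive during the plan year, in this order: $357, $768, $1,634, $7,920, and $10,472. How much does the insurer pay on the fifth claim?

#1 ($357): all of it applies to the deductible. Member owes $357 (running OOP $357). Plan pays $357 − $357 = $0.
#2 ($768): entire amount goes to the deductible. Member pays $768; OOP now $1,125. Insurer: $768 − $768 = $0.
#3 ($1,634): $104 finishes the deductible; $1,530 goes to coinsurance; 20% of $1,530 = $306. Cost to member: $410. OOP to date $1,535. Insurer: $1,634 − $410 = $1,224.
#4 ($7,920): deductible already satisfied, so member's share is 20% × $7,920 = $1,584. Cost to member: $1,584. OOP to date $3,119. Plan pays $7,920 − $1,584 = $6,336.
#5 ($10,472): 20% coinsurance on $10,472 = $2,094.40. That would push OOP to $5,213.40, over the $4,100 cap, so member pays $4,100 − $3,119 = $981. Insurer: $10,472 − $981 = $9,491.

$9,491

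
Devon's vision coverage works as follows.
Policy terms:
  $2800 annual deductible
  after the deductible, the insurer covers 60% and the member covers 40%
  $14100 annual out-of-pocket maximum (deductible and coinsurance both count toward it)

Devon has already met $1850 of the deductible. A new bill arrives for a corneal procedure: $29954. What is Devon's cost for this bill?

Remaining deductible: $2800 − $1850 = $950.
The remaining $29004 (= $29954 − $950) moves to coinsurance.
Coinsurance: $29004 × 40% = $11601.60.
Member responsibility before any cap: $950 + $11601.60 = $12551.60.
Year-to-date out-of-pocket would reach $1850 + $12551.60 = $14401.60, above the $14100 maximum, so the member pays only $14100 − $1850 = $12250.

$12250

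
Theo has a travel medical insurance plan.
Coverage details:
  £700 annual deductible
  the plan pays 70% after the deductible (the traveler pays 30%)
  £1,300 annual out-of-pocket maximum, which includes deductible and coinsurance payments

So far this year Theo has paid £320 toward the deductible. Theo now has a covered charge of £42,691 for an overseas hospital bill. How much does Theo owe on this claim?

£980

£320 of the £700 deductible is already met, leaving £380.
The remaining £42,311 (= £42,691 − £380) moves to coinsurance.
30% of £42,311 = £12,693.30 falls to the traveler.
So the traveler owes £380 + £12,693.30 = £13,073.30 before any cap.
Year-to-date out-of-pocket would reach £320 + £13,073.30 = £13,393.30, above the £1,300 maximum, so the traveler pays only £1,300 − £320 = £980.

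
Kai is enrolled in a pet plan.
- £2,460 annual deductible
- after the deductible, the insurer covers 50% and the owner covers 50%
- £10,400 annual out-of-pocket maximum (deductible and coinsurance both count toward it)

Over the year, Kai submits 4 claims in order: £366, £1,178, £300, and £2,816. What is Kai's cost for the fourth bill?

£1,716

Claim 1 — £366: entire amount goes to the deductible. Owner owes £366 (running OOP £366).
Claim 2 — £1,178: entire amount goes to the deductible. Owner owes £1,178 (running OOP £1,544).
Claim 3 — £300: entire amount goes to the deductible. Owner pays £300; OOP now £1,844.
Claim 4 — £2,816: £616 finishes the deductible; £2,200 goes to coinsurance; 50% of £2,200 = £1,100. Owner pays £1,716; OOP now £3,560.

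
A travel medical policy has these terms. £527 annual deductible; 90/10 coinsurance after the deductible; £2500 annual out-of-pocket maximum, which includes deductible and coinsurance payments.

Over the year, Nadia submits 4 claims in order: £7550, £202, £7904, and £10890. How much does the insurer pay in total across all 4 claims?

#1 (£7550): £527 to deductible, leaving £7023; coinsurance £7023 × 10% = £702.30. Traveler owes £1229.30 (running OOP £1229.30). Plan pays £7550 − £1229.30 = £6320.70.
#2 (£202): deductible already satisfied, so traveler's share is 10% × £202 = £20.20. Cost to traveler: £20.20. OOP to date £1249.50. Insurer: £202 − £20.20 = £181.80.
#3 (£7904): 10% coinsurance on £7904 = £790.40. Traveler owes £790.40 (running OOP £2039.90). Insurer: £7904 − £790.40 = £7113.60.
#4 (£10890): 10% coinsurance on £10890 = £1089. OOP would hit £3128.90 > £2500, so the cap limits the traveler to £2500 − £2039.90 = £460.10. Plan pays £10890 − £460.10 = £10429.90.
Insurer total: £6320.70 + £181.80 + £7113.60 + £10429.90 = £24046.

£24046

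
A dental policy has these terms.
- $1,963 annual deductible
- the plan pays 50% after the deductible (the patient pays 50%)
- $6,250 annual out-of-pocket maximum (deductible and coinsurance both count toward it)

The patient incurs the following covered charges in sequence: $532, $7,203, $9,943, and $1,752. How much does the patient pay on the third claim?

$1,401

Claim 1 ($532): entire amount goes to the deductible. Patient owes $532 (running OOP $532).
Claim 2 ($7,203): deductible takes $1,431, $5,772 remains; patient's 50% is $2,886. Patient owes $4,317 (running OOP $4,849).
Claim 3 ($9,943): deductible met; 50% of $9,943 = $4,971.50. That would push OOP to $9,820.50, over the $6,250 cap, so patient pays $6,250 − $4,849 = $1,401.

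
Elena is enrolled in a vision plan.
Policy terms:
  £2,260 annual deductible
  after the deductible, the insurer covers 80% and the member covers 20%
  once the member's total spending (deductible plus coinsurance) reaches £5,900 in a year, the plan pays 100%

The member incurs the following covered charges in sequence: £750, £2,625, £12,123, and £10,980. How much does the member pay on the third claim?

Claim 1 (£750): entire amount goes to the deductible. Cost to member: £750. OOP to date £750.
Claim 2 (£2,625): £1,510 to deductible, leaving £1,115; 20% of £1,115 = £223. Cost to member: £1,733. OOP to date £2,483.
Claim 3 (£12,123): deductible already satisfied, so member's share is 20% × £12,123 = £2,424.60. Member pays £2,424.60; OOP now £4,907.60.

£2,424.60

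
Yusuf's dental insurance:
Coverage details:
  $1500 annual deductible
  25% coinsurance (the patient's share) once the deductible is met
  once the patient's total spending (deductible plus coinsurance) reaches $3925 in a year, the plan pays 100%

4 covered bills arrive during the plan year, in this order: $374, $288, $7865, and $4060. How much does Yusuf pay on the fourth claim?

Bill 1, $374: fully absorbed by the deductible. Patient pays $374; OOP now $374.
Bill 2, $288: all of it applies to the deductible. Cost to patient: $288. OOP to date $662.
Bill 3, $7865: $838 to deductible, leaving $7027; coinsurance $7027 × 25% = $1756.75. Cost to patient: $2594.75. OOP to date $3256.75.
Bill 4, $4060: deductible met; 25% of $4060 = $1015. OOP would hit $4271.75 > $3925, so the cap limits the patient to $3925 − $3256.75 = $668.25.

$668.25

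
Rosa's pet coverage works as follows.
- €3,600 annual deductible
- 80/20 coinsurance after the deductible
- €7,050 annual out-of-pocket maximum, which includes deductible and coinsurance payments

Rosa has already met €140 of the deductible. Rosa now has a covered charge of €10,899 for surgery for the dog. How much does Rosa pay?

€140 of the €3,600 deductible is already met, leaving €3,460.
The remaining €7,439 (= €10,899 − €3,460) moves to coinsurance.
20% of €7,439 = €1,487.80 falls to the owner.
Owner responsibility before any cap: €3,460 + €1,487.80 = €4,947.80.
Year-to-date out-of-pocket becomes €140 + €4,947.80 = €5,087.80, still under the €7,050 maximum, so no cap applies.

€4,947.80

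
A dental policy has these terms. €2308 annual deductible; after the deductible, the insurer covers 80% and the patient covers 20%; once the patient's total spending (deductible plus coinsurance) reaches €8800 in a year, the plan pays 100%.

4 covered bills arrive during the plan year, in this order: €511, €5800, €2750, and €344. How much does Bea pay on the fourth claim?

€68.80

Bill 1, €511: fully absorbed by the deductible. Patient owes €511 (running OOP €511).
Bill 2, €5800: €1797 finishes the deductible; €4003 goes to coinsurance; coinsurance €4003 × 20% = €800.60. Patient pays €2597.60; OOP now €3108.60.
Bill 3, €2750: deductible met; 20% of €2750 = €550. Cost to patient: €550. OOP to date €3658.60.
Bill 4, €344: 20% coinsurance on €344 = €68.80. Cost to patient: €68.80. OOP to date €3727.40.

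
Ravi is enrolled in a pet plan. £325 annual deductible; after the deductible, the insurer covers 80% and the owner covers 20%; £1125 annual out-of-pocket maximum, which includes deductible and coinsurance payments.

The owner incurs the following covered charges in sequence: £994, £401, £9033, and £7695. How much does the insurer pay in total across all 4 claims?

Bill 1, £994: deductible takes £325, £669 remains; owner's 20% is £133.80. Owner owes £458.80 (running OOP £458.80). Insurer: £994 − £458.80 = £535.20.
Bill 2, £401: 20% coinsurance on £401 = £80.20. Owner pays £80.20; OOP now £539. Plan pays £401 − £80.20 = £320.80.
Bill 3, £9033: deductible already satisfied, so owner's share is 20% × £9033 = £1806.60. Adding that to £539 gives £2345.60, past the £1125 cap; owner pays only £1125 − £539 = £586. Plan pays £9033 − £586 = £8447.
Bill 4, £7695: deductible already satisfied, so owner's share is 20% × £7695 = £1539. Adding that to £1125 gives £2664, past the £1125 cap; owner pays only £1125 − £1125 = £0. Plan pays £7695 − £0 = £7695.
Insurer total = bills − owner's total = £18123 − £1125 = £16998.

£16998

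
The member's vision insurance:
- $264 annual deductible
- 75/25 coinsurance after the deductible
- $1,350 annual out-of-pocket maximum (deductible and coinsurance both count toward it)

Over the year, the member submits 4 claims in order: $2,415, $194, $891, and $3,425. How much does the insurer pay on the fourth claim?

#1 ($2,415): $264 to deductible, leaving $2,151; 25% of $2,151 = $537.75. Member pays $801.75; OOP now $801.75. Plan pays $2,415 − $801.75 = $1,613.25.
#2 ($194): deductible already satisfied, so member's share is 25% × $194 = $48.50. Cost to member: $48.50. OOP to date $850.25. Insurer: $194 − $48.50 = $145.50.
#3 ($891): deductible already satisfied, so member's share is 25% × $891 = $222.75. Cost to member: $222.75. OOP to date $1,073. Plan pays $891 − $222.75 = $668.25.
#4 ($3,425): deductible met; 25% of $3,425 = $856.25. Adding that to $1,073 gives $1,929.25, past the $1,350 cap; member pays only $1,350 − $1,073 = $277. Insurer: $3,425 − $277 = $3,148.

$3,148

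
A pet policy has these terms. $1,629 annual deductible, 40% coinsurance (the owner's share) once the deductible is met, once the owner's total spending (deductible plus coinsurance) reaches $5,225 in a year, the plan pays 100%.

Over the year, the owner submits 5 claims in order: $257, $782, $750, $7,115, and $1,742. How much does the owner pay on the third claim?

$654

Claim 1 ($257): fully absorbed by the deductible. Cost to owner: $257. OOP to date $257.
Claim 2 ($782): entire amount goes to the deductible. Owner pays $782; OOP now $1,039.
Claim 3 ($750): deductible takes $590, $160 remains; coinsurance $160 × 40% = $64. Owner owes $654 (running OOP $1,693).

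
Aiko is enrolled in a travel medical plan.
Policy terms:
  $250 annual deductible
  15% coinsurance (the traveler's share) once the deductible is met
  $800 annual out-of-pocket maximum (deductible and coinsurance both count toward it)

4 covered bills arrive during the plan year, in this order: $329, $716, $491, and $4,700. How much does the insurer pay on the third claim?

Bill 1, $329: $250 finishes the deductible; $79 goes to coinsurance; 15% of $79 = $11.85. Traveler pays $261.85; OOP now $261.85. Plan pays $329 − $261.85 = $67.15.
Bill 2, $716: deductible already satisfied, so traveler's share is 15% × $716 = $107.40. Traveler owes $107.40 (running OOP $369.25). Plan pays $716 − $107.40 = $608.60.
Bill 3, $491: 15% coinsurance on $491 = $73.65. Traveler owes $73.65 (running OOP $442.90). Plan pays $491 − $73.65 = $417.35.

$417.35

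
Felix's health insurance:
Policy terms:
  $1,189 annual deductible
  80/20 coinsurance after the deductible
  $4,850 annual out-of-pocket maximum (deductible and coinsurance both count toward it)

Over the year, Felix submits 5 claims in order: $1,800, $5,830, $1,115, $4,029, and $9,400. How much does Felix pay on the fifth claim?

Claim 1 ($1,800): $1,189 finishes the deductible; $611 goes to coinsurance; patient's 20% is $122.20. Cost to patient: $1,311.20. OOP to date $1,311.20.
Claim 2 ($5,830): deductible already satisfied, so patient's share is 20% × $5,830 = $1,166. Cost to patient: $1,166. OOP to date $2,477.20.
Claim 3 ($1,115): deductible met; 20% of $1,115 = $223. Patient pays $223; OOP now $2,700.20.
Claim 4 ($4,029): deductible met; 20% of $4,029 = $805.80. Cost to patient: $805.80. OOP to date $3,506.
Claim 5 ($9,400): deductible already satisfied, so patient's share is 20% × $9,400 = $1,880. That would push OOP to $5,386, over the $4,850 cap, so patient pays $4,850 − $3,506 = $1,344.

$1,344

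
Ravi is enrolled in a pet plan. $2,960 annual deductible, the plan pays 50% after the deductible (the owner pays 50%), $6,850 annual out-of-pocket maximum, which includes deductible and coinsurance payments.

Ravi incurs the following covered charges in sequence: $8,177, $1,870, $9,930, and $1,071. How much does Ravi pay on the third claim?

Claim 1 ($8,177): $2,960 finishes the deductible; $5,217 goes to coinsurance; coinsurance $5,217 × 50% = $2,608.50. Owner pays $5,568.50; OOP now $5,568.50.
Claim 2 ($1,870): deductible already satisfied, so owner's share is 50% × $1,870 = $935. Owner owes $935 (running OOP $6,503.50).
Claim 3 ($9,930): 50% coinsurance on $9,930 = $4,965. Adding that to $6,503.50 gives $11,468.50, past the $6,850 cap; owner pays only $6,850 − $6,503.50 = $346.50.

$346.50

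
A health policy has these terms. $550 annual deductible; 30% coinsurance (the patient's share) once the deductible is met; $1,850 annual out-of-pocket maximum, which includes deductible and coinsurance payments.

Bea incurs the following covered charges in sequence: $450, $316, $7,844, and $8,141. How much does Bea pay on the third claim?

#1 ($450): all of it applies to the deductible. Patient owes $450 (running OOP $450).
#2 ($316): deductible takes $100, $216 remains; patient's 30% is $64.80. Patient pays $164.80; OOP now $614.80.
#3 ($7,844): 30% coinsurance on $7,844 = $2,353.20. That would push OOP to $2,968, over the $1,850 cap, so patient pays $1,850 − $614.80 = $1,235.20.

$1,235.20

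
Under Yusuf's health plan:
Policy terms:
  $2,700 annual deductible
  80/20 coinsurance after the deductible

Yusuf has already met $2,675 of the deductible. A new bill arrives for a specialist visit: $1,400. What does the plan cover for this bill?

$1,100

Deductible still to meet: $2,700 − $2,675 = $25.
That leaves $1,400 − $25 = $1,375 for coinsurance.
Patient's 20% share of $1,375 is $275.
Patient responsibility: $25 + $275 = $300.
Insurer pays the balance: $1,400 − $300 = $1,100.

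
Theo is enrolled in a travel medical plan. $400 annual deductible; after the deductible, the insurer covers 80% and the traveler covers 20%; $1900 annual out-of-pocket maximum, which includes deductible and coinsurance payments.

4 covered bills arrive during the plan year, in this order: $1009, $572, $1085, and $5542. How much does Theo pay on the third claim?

Bill 1, $1009: $400 finishes the deductible; $609 goes to coinsurance; coinsurance $609 × 20% = $121.80. Traveler owes $521.80 (running OOP $521.80).
Bill 2, $572: deductible already satisfied, so traveler's share is 20% × $572 = $114.40. Traveler pays $114.40; OOP now $636.20.
Bill 3, $1085: 20% coinsurance on $1085 = $217. Cost to traveler: $217. OOP to date $853.20.

$217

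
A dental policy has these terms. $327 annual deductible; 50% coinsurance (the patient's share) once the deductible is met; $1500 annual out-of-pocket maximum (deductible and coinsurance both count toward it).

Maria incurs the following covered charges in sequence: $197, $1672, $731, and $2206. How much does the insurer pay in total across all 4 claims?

$3306

#1 ($197): fully absorbed by the deductible. Patient owes $197 (running OOP $197). Plan pays $197 − $197 = $0.
#2 ($1672): $130 to deductible, leaving $1542; 50% of $1542 = $771. Cost to patient: $901. OOP to date $1098. Plan pays $1672 − $901 = $771.
#3 ($731): deductible already satisfied, so patient's share is 50% × $731 = $365.50. Patient pays $365.50; OOP now $1463.50. Insurer: $731 − $365.50 = $365.50.
#4 ($2206): deductible already satisfied, so patient's share is 50% × $2206 = $1103. Adding that to $1463.50 gives $2566.50, past the $1500 cap; patient pays only $1500 − $1463.50 = $36.50. Insurer: $2206 − $36.50 = $2169.50.
Insurer total = bills − patient's total = $4806 − $1500 = $3306.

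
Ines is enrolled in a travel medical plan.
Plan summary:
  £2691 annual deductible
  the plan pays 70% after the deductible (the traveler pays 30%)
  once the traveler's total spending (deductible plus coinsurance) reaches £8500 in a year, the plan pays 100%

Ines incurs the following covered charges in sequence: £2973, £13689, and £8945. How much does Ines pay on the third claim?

Bill 1, £2973: £2691 finishes the deductible; £282 goes to coinsurance; 30% of £282 = £84.60. Cost to traveler: £2775.60. OOP to date £2775.60.
Bill 2, £13689: deductible met; 30% of £13689 = £4106.70. Traveler pays £4106.70; OOP now £6882.30.
Bill 3, £8945: deductible met; 30% of £8945 = £2683.50. OOP would hit £9565.80 > £8500, so the cap limits the traveler to £8500 − £6882.30 = £1617.70.

£1617.70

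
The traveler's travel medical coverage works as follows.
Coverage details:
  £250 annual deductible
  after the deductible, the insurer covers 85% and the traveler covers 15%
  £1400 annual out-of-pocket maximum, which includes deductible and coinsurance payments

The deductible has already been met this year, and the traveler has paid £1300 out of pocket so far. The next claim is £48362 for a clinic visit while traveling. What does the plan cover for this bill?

£48262

With the deductible met, the entire £48362 is subject to coinsurance.
Coinsurance: £48362 × 15% = £7254.30.
Adding £7254.30 to the £1300 already spent would give £8554.30, which exceeds the £1400 cap; the traveler pays just £1400 − £1300 = £100.
The insurer covers the remainder: £48362 − £100 = £48262.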